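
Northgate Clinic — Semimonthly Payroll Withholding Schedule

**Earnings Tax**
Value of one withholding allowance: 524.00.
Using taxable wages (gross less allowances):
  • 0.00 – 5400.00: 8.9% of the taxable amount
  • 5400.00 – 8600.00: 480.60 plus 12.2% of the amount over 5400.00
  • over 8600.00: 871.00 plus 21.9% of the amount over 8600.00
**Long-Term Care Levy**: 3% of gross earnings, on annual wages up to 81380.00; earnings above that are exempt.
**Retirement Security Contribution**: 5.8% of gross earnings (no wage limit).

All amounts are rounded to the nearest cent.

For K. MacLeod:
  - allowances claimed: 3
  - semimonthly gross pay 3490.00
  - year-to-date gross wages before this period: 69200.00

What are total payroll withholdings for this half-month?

Earnings Tax: taxable = 3490.00 − 3×524.00 = 1918.00
  8.9% × 1918.00 = 170.70
Long-Term Care Levy: 3% × 3490.00 = 104.70
Retirement Security Contribution: 5.8% × 3490.00 = 202.42
Total: 170.70 + 104.70 + 202.42 = 477.82

477.82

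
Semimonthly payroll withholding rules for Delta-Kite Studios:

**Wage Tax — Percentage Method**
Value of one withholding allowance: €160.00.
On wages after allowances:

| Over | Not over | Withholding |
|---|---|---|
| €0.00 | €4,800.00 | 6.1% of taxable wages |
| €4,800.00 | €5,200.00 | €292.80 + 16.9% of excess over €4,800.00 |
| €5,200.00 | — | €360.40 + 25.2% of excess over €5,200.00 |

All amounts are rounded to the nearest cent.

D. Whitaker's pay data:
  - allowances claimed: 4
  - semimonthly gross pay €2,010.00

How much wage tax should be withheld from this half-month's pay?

Wage Tax: taxable = €2,010.00 − 4×€160.00 = €1,370.00
  6.1% × €1,370.00 = €83.57

€83.57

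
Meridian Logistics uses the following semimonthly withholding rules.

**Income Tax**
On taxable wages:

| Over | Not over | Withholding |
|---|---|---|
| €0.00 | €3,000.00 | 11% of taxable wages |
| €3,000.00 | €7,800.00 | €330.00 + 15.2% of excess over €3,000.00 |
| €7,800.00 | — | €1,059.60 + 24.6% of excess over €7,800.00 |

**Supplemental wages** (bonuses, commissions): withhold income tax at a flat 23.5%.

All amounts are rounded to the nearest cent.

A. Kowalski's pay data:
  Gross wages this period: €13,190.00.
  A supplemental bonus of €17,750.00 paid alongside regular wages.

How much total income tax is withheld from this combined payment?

€6,556.79

Income Tax: taxable = €13,190.00
  €1,059.60 + 24.6% × (€13,190.00 − €7,800.00) = €1,059.60 + 24.6% × €5,390.00 = €2,385.54
Supplemental (23.5% flat on bonus): 23.5% × €17,750.00 = €4,171.25
Total income tax: €2,385.54 + €4,171.25 = €6,556.79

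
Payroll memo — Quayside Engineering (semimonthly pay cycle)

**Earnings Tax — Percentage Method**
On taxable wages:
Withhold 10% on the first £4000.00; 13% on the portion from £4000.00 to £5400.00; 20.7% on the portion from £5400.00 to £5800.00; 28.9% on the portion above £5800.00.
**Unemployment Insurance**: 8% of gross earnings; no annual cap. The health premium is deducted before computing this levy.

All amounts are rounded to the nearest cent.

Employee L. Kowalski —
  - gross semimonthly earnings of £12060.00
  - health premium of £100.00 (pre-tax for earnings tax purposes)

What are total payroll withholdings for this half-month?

Earnings Tax: taxable = £12060.00 − £100.00 = £11960.00
  £664.80 + 28.9% × (£11960.00 − £5800.00) = £664.80 + 28.9% × £6160.00 = £2445.04
Unemployment Insurance: 8% × £11960.00 = £956.80
Total: £2445.04 + £956.80 = £3401.84

£3401.84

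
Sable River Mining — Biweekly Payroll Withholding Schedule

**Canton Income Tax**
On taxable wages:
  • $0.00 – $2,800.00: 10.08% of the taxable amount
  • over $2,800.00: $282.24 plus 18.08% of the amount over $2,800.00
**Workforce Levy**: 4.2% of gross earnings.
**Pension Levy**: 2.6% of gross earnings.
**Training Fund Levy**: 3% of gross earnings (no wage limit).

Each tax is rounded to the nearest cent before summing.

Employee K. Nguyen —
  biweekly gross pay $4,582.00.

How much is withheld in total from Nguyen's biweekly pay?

Canton Income Tax: taxable = $4,582.00
  $282.24 + 18.08% × ($4,582.00 − $2,800.00) = $282.24 + 18.08% × $1,782.00 = $604.43
Workforce Levy: 4.2% × $4,582.00 = $192.44
Pension Levy: 2.6% × $4,582.00 = $119.13
Training Fund Levy: 3% × $4,582.00 = $137.46
Total: $604.43 + $192.44 + $119.13 + $137.46 = $1,053.46

$1,053.46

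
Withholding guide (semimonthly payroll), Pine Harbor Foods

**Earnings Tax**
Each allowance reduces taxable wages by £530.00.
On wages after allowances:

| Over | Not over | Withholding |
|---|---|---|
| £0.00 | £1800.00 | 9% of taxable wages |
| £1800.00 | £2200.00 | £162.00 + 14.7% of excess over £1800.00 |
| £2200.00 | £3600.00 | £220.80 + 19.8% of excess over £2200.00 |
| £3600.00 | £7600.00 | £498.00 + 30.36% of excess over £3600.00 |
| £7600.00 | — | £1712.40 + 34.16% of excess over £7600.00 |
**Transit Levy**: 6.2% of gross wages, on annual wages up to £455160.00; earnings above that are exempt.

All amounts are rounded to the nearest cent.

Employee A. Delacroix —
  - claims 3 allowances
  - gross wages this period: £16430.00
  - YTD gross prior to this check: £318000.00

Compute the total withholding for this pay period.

£5204.24

Earnings Tax: taxable = £16430.00 − 3×£530.00 = £14840.00
  £1712.40 + 34.16% × (£14840.00 − £7600.00) = £1712.40 + 34.16% × £7240.00 = £4185.58
Transit Levy: 6.2% × £16430.00 = £1018.66
Total: £4185.58 + £1018.66 = £5204.24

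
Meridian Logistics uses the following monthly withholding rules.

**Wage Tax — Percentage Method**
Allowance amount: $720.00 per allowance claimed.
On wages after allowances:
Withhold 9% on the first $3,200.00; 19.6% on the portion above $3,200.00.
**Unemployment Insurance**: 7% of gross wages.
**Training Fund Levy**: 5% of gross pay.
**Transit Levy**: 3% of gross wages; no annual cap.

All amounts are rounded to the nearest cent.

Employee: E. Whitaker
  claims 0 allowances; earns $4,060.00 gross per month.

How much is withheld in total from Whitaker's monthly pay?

Wage Tax: taxable = $4,060.00
  $288.00 + 19.6% × ($4,060.00 − $3,200.00) = $288.00 + 19.6% × $860.00 = $456.56
Unemployment Insurance: 7% × $4,060.00 = $284.20
Training Fund Levy: 5% × $4,060.00 = $203.00
Transit Levy: 3% × $4,060.00 = $121.80
Total: $456.56 + $284.20 + $203.00 + $121.80 = $1,065.56

$1,065.56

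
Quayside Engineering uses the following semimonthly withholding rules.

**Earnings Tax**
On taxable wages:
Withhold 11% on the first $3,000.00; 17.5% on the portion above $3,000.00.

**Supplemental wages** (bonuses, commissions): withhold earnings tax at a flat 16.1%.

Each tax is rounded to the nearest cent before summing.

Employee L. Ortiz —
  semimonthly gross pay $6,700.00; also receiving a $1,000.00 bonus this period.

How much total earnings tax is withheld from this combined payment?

Earnings Tax: taxable = $6,700.00
  $330.00 + 17.5% × ($6,700.00 − $3,000.00) = $330.00 + 17.5% × $3,700.00 = $977.50
Supplemental (16.1% flat on bonus): 16.1% × $1,000.00 = $161.00
Total earnings tax: $977.50 + $161.00 = $1,138.50

$1,138.50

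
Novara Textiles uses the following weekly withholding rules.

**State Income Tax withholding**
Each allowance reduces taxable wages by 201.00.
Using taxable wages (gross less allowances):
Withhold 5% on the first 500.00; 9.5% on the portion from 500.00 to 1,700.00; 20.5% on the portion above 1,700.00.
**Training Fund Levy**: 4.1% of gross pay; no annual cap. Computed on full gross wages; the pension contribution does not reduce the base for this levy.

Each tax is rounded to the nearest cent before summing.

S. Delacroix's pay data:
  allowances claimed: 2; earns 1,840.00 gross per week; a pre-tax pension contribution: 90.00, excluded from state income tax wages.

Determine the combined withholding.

State Income Tax: taxable = 1,840.00 − 90.00 − 2×201.00 = 1,348.00
  25.00 + 9.5% × (1,348.00 − 500.00) = 25.00 + 9.5% × 848.00 = 105.56
Training Fund Levy: 4.1% × 1,840.00 = 75.44
Total: 105.56 + 75.44 = 181.00

181.00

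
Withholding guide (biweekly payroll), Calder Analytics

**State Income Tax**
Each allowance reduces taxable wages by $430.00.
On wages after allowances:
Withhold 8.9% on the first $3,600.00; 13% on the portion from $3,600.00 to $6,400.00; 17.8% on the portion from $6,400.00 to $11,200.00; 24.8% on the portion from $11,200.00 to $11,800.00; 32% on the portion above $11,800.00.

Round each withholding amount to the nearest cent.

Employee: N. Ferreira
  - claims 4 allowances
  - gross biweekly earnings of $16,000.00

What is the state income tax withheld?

State Income Tax: taxable = $16,000.00 − 4×$430.00 = $14,280.00
  $1,687.60 + 32% × ($14,280.00 − $11,800.00) = $1,687.60 + 32% × $2,480.00 = $2,481.20

$2,481.20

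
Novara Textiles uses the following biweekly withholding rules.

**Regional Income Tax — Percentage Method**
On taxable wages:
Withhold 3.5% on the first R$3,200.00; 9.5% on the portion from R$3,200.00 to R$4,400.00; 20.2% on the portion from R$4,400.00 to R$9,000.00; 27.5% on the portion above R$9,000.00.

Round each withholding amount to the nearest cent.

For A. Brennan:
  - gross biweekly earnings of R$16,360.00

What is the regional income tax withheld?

R$3,179.20

Regional Income Tax: taxable = R$16,360.00
  R$1,155.20 + 27.5% × (R$16,360.00 − R$9,000.00) = R$1,155.20 + 27.5% × R$7,360.00 = R$3,179.20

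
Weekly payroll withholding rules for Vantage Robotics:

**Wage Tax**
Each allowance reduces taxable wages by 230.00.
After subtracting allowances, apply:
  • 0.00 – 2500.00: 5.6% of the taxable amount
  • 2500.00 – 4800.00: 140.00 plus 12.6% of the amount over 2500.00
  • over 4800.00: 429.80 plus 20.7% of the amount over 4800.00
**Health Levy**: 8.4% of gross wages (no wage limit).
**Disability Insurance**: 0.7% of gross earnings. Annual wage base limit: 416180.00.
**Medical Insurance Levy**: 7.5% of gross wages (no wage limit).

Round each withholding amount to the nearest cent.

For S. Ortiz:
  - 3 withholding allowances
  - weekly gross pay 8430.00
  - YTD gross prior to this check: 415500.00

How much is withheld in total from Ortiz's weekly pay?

2383.51

Wage Tax: taxable = 8430.00 − 3×230.00 = 7740.00
  429.80 + 20.7% × (7740.00 − 4800.00) = 429.80 + 20.7% × 2940.00 = 1038.38
Health Levy: 8.4% × 8430.00 = 708.12
Disability Insurance: cap 416180.00 − YTD 415500.00 = 680.00 subject; 0.7% × 680.00 = 4.76
Medical Insurance Levy: 7.5% × 8430.00 = 632.25
Total: 1038.38 + 708.12 + 4.76 + 632.25 = 2383.51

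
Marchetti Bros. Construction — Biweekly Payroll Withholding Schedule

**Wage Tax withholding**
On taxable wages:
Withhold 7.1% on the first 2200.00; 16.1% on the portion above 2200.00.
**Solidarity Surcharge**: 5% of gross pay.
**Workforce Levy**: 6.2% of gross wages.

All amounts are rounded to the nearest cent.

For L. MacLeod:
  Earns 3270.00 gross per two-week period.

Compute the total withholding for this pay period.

694.71

Wage Tax: taxable = 3270.00
  156.20 + 16.1% × (3270.00 − 2200.00) = 156.20 + 16.1% × 1070.00 = 328.47
Solidarity Surcharge: 5% × 3270.00 = 163.50
Workforce Levy: 6.2% × 3270.00 = 202.74
Total: 328.47 + 163.50 + 202.74 = 694.71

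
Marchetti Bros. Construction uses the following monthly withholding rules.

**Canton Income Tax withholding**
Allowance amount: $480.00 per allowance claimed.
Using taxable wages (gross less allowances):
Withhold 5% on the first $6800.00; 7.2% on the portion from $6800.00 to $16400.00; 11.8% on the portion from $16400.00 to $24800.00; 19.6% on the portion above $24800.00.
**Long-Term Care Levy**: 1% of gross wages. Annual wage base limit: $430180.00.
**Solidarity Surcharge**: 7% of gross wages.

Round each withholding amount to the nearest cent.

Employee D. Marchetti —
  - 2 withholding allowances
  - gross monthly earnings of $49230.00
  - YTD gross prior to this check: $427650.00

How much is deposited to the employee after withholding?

$39136.08

Canton Income Tax: taxable = $49230.00 − 2×$480.00 = $48270.00
  $2022.40 + 19.6% × ($48270.00 − $24800.00) = $2022.40 + 19.6% × $23470.00 = $6622.52
Long-Term Care Levy: cap $430180.00 − YTD $427650.00 = $2530.00 subject; 1% × $2530.00 = $25.30
Solidarity Surcharge: 7% × $49230.00 = $3446.10
Total withheld: $6622.52 + $25.30 + $3446.10 = $10093.92
Net pay: $49230.00 − $10093.92 = $39136.08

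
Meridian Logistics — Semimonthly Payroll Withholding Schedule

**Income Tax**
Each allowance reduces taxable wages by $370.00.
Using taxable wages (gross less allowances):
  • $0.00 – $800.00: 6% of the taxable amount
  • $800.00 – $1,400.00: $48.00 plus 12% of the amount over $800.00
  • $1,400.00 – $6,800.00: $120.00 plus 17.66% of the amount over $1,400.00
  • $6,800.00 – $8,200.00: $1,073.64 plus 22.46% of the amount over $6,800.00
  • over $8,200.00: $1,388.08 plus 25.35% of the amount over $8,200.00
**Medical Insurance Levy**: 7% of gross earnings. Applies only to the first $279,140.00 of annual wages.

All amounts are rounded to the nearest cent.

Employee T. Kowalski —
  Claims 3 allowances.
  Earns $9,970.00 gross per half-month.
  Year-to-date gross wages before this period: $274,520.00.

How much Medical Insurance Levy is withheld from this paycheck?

$323.40

Medical Insurance Levy: cap $279,140.00 − YTD $274,520.00 = $4,620.00 subject; 7% × $4,620.00 = $323.40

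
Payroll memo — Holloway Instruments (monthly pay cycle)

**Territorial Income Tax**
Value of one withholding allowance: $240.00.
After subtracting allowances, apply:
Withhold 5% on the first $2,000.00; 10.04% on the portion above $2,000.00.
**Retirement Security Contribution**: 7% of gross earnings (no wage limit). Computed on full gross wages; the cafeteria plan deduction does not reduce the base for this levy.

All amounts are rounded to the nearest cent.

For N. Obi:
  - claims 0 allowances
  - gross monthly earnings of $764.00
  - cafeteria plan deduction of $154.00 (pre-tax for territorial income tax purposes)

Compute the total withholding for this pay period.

Territorial Income Tax: taxable = $764.00 − $154.00 = $610.00
  5% × $610.00 = $30.50
Retirement Security Contribution: 7% × $764.00 = $53.48
Total: $30.50 + $53.48 = $83.98

$83.98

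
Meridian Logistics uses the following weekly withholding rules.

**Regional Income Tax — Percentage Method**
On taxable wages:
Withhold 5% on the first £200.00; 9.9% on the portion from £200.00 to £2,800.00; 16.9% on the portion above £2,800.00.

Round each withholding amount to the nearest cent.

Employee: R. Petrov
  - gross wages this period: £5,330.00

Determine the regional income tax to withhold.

Regional Income Tax: taxable = £5,330.00
  £267.40 + 16.9% × (£5,330.00 − £2,800.00) = £267.40 + 16.9% × £2,530.00 = £694.97

£694.97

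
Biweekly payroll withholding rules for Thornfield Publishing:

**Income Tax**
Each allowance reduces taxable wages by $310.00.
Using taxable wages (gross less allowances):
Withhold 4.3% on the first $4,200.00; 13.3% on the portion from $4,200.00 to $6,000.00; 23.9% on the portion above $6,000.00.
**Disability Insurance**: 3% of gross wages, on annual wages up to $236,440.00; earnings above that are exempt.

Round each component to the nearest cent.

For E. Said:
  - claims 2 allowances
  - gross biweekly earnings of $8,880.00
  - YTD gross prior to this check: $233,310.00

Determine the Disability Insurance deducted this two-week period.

$93.90

Disability Insurance: cap $236,440.00 − YTD $233,310.00 = $3,130.00 subject; 3% × $3,130.00 = $93.90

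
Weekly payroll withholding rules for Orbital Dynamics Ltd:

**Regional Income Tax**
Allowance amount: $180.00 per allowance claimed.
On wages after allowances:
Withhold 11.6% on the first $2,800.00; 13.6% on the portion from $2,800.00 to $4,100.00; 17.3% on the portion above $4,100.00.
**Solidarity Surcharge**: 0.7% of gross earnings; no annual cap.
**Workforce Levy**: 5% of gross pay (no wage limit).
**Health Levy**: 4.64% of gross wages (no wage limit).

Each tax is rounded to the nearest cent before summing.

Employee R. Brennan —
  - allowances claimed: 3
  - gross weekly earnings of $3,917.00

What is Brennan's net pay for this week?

$3,108.71

Regional Income Tax: taxable = $3,917.00 − 3×$180.00 = $3,377.00
  $324.80 + 13.6% × ($3,377.00 − $2,800.00) = $324.80 + 13.6% × $577.00 = $403.27
Solidarity Surcharge: 0.7% × $3,917.00 = $27.42
Workforce Levy: 5% × $3,917.00 = $195.85
Health Levy: 4.64% × $3,917.00 = $181.75
Total withheld: $403.27 + $27.42 + $195.85 + $181.75 = $808.29
Net pay: $3,917.00 − $808.29 = $3,108.71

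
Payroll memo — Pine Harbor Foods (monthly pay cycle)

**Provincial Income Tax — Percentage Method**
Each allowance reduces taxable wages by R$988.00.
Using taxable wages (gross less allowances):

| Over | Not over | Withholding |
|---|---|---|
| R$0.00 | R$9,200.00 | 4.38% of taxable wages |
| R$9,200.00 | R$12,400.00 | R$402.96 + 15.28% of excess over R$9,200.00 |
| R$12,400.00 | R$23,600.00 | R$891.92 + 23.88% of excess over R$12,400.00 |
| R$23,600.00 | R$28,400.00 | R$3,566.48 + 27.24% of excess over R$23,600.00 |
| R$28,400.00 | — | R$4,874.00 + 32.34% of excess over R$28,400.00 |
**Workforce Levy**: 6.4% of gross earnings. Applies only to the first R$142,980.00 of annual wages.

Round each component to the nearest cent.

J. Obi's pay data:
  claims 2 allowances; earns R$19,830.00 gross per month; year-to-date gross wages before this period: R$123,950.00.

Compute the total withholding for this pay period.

Provincial Income Tax: taxable = R$19,830.00 − 2×R$988.00 = R$17,854.00
  R$891.92 + 23.88% × (R$17,854.00 − R$12,400.00) = R$891.92 + 23.88% × R$5,454.00 = R$2,194.34
Workforce Levy: cap R$142,980.00 − YTD R$123,950.00 = R$19,030.00 subject; 6.4% × R$19,030.00 = R$1,217.92
Total: R$2,194.34 + R$1,217.92 = R$3,412.26

R$3,412.26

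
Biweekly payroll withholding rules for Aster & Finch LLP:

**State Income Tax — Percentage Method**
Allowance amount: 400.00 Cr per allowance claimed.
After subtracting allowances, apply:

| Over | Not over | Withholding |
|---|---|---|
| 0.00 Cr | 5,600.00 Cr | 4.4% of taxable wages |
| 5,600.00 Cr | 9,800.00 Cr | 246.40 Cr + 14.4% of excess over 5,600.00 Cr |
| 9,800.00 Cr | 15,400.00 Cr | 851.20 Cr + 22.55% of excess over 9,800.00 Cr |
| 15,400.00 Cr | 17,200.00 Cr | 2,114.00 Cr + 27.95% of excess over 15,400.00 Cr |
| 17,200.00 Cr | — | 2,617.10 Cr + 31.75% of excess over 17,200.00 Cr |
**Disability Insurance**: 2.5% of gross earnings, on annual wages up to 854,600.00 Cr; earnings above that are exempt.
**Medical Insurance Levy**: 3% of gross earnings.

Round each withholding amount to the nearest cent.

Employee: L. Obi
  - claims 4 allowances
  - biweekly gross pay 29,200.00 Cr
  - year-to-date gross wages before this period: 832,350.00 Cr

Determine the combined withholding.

7,351.35 Cr

State Income Tax: taxable = 29,200.00 Cr − 4×400.00 Cr = 27,600.00 Cr
  2,617.10 Cr + 31.75% × (27,600.00 Cr − 17,200.00 Cr) = 2,617.10 Cr + 31.75% × 10,400.00 Cr = 5,919.10 Cr
Disability Insurance: cap 854,600.00 Cr − YTD 832,350.00 Cr = 22,250.00 Cr subject; 2.5% × 22,250.00 Cr = 556.25 Cr
Medical Insurance Levy: 3% × 29,200.00 Cr = 876.00 Cr
Total: 5,919.10 Cr + 556.25 Cr + 876.00 Cr = 7,351.35 Cr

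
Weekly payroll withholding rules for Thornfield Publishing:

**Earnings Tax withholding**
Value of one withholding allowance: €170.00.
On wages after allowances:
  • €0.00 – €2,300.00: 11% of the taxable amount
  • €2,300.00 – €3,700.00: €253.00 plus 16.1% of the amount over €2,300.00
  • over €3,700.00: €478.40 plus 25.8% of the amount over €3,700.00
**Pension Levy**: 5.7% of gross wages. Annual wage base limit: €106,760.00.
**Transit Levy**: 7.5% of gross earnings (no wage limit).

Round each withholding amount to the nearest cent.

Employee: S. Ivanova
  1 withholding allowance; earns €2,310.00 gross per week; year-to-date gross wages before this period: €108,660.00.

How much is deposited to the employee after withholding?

€1,901.35

Earnings Tax: taxable = €2,310.00 − 1×€170.00 = €2,140.00
  11% × €2,140.00 = €235.40
Pension Levy: YTD €108,660.00 ≥ cap €106,760.00 → €0.00
Transit Levy: 7.5% × €2,310.00 = €173.25
Total withheld: €235.40 + €0.00 + €173.25 = €408.65
Net pay: €2,310.00 − €408.65 = €1,901.35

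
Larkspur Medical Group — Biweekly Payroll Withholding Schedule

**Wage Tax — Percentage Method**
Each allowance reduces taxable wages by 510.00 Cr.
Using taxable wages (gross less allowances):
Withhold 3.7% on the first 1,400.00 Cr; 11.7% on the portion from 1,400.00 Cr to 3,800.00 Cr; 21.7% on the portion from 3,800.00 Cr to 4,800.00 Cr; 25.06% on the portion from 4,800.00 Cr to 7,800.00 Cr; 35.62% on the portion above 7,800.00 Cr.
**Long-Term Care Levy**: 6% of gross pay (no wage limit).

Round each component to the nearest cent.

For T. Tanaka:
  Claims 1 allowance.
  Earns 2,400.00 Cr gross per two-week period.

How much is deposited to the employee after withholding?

Wage Tax: taxable = 2,400.00 Cr − 1×510.00 Cr = 1,890.00 Cr
  51.80 Cr + 11.7% × (1,890.00 Cr − 1,400.00 Cr) = 51.80 Cr + 11.7% × 490.00 Cr = 109.13 Cr
Long-Term Care Levy: 6% × 2,400.00 Cr = 144.00 Cr
Total withheld: 109.13 Cr + 144.00 Cr = 253.13 Cr
Net pay: 2,400.00 Cr − 253.13 Cr = 2,146.87 Cr

2,146.87 Cr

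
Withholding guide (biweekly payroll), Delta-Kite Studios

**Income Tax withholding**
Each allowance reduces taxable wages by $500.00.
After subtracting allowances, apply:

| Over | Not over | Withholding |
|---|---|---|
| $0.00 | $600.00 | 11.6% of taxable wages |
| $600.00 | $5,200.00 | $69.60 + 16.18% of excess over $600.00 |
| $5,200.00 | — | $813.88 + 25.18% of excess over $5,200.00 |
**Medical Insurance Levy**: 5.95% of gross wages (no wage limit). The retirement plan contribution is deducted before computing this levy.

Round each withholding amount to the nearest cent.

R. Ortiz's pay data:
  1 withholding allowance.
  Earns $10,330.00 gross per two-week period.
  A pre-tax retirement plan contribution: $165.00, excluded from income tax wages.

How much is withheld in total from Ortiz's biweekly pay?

Income Tax: taxable = $10,330.00 − $165.00 − 1×$500.00 = $9,665.00
  $813.88 + 25.18% × ($9,665.00 − $5,200.00) = $813.88 + 25.18% × $4,465.00 = $1,938.17
Medical Insurance Levy: 5.95% × $10,165.00 = $604.82
Total: $1,938.17 + $604.82 = $2,542.99

$2,542.99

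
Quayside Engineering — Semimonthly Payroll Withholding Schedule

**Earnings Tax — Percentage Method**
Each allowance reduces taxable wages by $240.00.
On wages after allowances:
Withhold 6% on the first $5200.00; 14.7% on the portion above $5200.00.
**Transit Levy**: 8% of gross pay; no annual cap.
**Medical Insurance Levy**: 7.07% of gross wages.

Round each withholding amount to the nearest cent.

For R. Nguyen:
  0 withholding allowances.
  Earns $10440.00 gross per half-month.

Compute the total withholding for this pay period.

Earnings Tax: taxable = $10440.00
  $312.00 + 14.7% × ($10440.00 − $5200.00) = $312.00 + 14.7% × $5240.00 = $1082.28
Transit Levy: 8% × $10440.00 = $835.20
Medical Insurance Levy: 7.07% × $10440.00 = $738.11
Total: $1082.28 + $835.20 + $738.11 = $2655.59

$2655.59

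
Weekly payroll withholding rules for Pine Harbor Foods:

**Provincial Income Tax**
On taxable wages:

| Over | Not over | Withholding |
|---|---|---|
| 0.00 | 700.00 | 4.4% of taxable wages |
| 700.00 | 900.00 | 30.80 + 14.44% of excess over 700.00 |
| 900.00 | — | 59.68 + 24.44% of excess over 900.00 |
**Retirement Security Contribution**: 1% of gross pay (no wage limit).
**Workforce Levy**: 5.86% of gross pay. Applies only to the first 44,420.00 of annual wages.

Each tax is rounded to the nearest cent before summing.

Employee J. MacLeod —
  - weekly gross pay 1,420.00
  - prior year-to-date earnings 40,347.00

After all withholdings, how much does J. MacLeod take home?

1,135.82

Provincial Income Tax: taxable = 1,420.00
  59.68 + 24.44% × (1,420.00 − 900.00) = 59.68 + 24.44% × 520.00 = 186.77
Retirement Security Contribution: 1% × 1,420.00 = 14.20
Workforce Levy: 5.86% × 1,420.00 = 83.21
Total withheld: 186.77 + 14.20 + 83.21 = 284.18
Net pay: 1,420.00 − 284.18 = 1,135.82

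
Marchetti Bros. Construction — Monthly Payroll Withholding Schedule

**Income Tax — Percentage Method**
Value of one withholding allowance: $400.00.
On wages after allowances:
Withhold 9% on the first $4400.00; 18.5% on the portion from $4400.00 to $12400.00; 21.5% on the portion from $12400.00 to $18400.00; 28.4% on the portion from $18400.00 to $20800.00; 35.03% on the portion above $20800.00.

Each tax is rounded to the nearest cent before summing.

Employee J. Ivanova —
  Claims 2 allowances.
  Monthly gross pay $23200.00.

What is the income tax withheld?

$4408.08

Income Tax: taxable = $23200.00 − 2×$400.00 = $22400.00
  $3847.60 + 35.03% × ($22400.00 − $20800.00) = $3847.60 + 35.03% × $1600.00 = $4408.08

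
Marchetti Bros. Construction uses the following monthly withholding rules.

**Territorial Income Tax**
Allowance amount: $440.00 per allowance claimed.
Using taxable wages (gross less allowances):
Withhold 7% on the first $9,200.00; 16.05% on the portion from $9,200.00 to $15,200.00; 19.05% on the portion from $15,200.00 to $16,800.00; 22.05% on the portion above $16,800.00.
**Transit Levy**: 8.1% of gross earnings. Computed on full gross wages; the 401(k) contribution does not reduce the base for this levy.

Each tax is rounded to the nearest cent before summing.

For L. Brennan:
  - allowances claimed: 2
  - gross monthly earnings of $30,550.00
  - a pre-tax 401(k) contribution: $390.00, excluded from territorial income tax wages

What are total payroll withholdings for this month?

$7,138.19

Territorial Income Tax: taxable = $30,550.00 − $390.00 − 2×$440.00 = $29,280.00
  $1,911.80 + 22.05% × ($29,280.00 − $16,800.00) = $1,911.80 + 22.05% × $12,480.00 = $4,663.64
Transit Levy: 8.1% × $30,550.00 = $2,474.55
Total: $4,663.64 + $2,474.55 = $7,138.19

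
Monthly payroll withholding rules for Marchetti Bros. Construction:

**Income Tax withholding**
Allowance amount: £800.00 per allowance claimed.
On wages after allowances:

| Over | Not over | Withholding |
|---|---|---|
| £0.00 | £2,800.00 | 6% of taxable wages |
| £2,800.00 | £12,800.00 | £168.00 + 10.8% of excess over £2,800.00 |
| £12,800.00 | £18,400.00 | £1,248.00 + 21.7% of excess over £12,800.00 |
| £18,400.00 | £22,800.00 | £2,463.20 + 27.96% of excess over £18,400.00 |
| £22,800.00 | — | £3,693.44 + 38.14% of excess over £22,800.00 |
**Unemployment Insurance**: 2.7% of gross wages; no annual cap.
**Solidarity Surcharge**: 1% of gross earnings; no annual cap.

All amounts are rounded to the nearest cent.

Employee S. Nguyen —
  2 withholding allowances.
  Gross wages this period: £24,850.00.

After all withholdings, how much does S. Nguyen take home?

£20,065.48

Income Tax: taxable = £24,850.00 − 2×£800.00 = £23,250.00
  £3,693.44 + 38.14% × (£23,250.00 − £22,800.00) = £3,693.44 + 38.14% × £450.00 = £3,865.07
Unemployment Insurance: 2.7% × £24,850.00 = £670.95
Solidarity Surcharge: 1% × £24,850.00 = £248.50
Total withheld: £3,865.07 + £670.95 + £248.50 = £4,784.52
Net pay: £24,850.00 − £4,784.52 = £20,065.48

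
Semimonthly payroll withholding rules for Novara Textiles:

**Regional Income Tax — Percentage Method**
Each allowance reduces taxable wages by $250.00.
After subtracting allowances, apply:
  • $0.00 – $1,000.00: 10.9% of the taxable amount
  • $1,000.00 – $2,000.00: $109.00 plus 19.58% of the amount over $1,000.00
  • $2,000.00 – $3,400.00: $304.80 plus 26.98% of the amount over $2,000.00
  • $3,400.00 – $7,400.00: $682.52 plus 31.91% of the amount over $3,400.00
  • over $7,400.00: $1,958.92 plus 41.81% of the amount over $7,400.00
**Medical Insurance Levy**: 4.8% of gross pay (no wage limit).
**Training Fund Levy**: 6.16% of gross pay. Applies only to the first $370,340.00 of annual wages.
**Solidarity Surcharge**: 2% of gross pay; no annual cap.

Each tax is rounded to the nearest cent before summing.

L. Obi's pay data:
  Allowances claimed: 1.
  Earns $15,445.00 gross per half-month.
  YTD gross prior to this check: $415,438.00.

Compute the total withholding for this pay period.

Regional Income Tax: taxable = $15,445.00 − 1×$250.00 = $15,195.00
  $1,958.92 + 41.81% × ($15,195.00 − $7,400.00) = $1,958.92 + 41.81% × $7,795.00 = $5,218.01
Medical Insurance Levy: 4.8% × $15,445.00 = $741.36
Training Fund Levy: YTD $415,438.00 ≥ cap $370,340.00 → $0.00
Solidarity Surcharge: 2% × $15,445.00 = $308.90
Total: $5,218.01 + $741.36 + $0.00 + $308.90 = $6,268.27

$6,268.27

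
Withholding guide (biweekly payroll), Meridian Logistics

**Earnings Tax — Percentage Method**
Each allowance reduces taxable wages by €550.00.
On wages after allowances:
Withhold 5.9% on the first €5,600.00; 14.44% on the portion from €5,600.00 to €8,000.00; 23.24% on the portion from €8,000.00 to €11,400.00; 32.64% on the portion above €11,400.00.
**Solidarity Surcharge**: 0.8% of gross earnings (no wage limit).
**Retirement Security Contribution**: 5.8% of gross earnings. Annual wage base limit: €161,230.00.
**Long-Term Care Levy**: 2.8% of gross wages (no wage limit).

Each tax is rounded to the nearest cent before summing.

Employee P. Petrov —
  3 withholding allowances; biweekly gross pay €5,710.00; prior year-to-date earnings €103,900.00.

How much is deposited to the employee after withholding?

€4,933.72

Earnings Tax: taxable = €5,710.00 − 3×€550.00 = €4,060.00
  5.9% × €4,060.00 = €239.54
Solidarity Surcharge: 0.8% × €5,710.00 = €45.68
Retirement Security Contribution: 5.8% × €5,710.00 = €331.18
Long-Term Care Levy: 2.8% × €5,710.00 = €159.88
Total withheld: €239.54 + €45.68 + €331.18 + €159.88 = €776.28
Net pay: €5,710.00 − €776.28 = €4,933.72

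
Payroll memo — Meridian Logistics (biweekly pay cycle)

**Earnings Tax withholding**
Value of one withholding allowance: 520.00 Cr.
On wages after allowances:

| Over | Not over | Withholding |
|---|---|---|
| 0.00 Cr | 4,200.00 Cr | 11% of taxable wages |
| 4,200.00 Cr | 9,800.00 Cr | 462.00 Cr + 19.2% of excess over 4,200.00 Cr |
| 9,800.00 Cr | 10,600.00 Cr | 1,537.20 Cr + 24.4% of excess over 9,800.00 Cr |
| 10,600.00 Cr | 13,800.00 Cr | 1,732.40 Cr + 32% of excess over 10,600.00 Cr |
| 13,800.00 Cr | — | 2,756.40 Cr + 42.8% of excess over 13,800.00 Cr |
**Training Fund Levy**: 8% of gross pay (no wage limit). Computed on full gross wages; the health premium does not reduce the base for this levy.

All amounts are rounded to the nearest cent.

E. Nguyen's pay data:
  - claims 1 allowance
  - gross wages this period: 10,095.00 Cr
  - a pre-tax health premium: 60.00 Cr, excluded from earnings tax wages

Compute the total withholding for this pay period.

Earnings Tax: taxable = 10,095.00 Cr − 60.00 Cr − 1×520.00 Cr = 9,515.00 Cr
  462.00 Cr + 19.2% × (9,515.00 Cr − 4,200.00 Cr) = 462.00 Cr + 19.2% × 5,315.00 Cr = 1,482.48 Cr
Training Fund Levy: 8% × 10,095.00 Cr = 807.60 Cr
Total: 1,482.48 Cr + 807.60 Cr = 2,290.08 Cr

2,290.08 Cr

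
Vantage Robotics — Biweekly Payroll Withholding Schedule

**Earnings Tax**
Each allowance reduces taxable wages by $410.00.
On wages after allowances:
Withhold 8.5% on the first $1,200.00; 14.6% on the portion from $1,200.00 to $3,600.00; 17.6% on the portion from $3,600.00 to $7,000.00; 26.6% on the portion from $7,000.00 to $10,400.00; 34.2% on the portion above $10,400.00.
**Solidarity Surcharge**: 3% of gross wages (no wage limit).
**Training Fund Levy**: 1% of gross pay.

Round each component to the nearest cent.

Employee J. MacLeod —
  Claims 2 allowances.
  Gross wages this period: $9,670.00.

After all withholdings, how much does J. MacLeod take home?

$7,740.30

Earnings Tax: taxable = $9,670.00 − 2×$410.00 = $8,850.00
  $1,050.80 + 26.6% × ($8,850.00 − $7,000.00) = $1,050.80 + 26.6% × $1,850.00 = $1,542.90
Solidarity Surcharge: 3% × $9,670.00 = $290.10
Training Fund Levy: 1% × $9,670.00 = $96.70
Total withheld: $1,542.90 + $290.10 + $96.70 = $1,929.70
Net pay: $9,670.00 − $1,929.70 = $7,740.30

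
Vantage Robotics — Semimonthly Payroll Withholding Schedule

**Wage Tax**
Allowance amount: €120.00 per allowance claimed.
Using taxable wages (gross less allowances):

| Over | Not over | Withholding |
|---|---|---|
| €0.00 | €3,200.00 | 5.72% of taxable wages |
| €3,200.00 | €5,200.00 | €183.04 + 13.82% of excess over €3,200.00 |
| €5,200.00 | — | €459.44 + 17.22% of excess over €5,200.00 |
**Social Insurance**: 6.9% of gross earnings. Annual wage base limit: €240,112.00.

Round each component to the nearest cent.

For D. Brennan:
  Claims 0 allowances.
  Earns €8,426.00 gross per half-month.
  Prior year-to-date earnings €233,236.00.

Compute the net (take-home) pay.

€6,936.60

Wage Tax: taxable = €8,426.00
  €459.44 + 17.22% × (€8,426.00 − €5,200.00) = €459.44 + 17.22% × €3,226.00 = €1,014.96
Social Insurance: cap €240,112.00 − YTD €233,236.00 = €6,876.00 subject; 6.9% × €6,876.00 = €474.44
Total withheld: €1,014.96 + €474.44 = €1,489.40
Net pay: €8,426.00 − €1,489.40 = €6,936.60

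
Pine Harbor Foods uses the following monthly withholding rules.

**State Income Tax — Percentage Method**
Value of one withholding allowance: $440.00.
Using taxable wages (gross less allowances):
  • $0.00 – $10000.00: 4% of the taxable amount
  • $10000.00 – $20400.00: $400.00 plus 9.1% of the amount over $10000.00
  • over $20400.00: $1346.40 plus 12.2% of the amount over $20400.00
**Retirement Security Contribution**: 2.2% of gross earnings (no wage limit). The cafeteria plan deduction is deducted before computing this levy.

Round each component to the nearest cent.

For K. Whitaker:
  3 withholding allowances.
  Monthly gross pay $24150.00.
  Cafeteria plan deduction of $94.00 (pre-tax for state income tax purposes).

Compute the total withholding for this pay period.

$2160.62

State Income Tax: taxable = $24150.00 − $94.00 − 3×$440.00 = $22736.00
  $1346.40 + 12.2% × ($22736.00 − $20400.00) = $1346.40 + 12.2% × $2336.00 = $1631.39
Retirement Security Contribution: 2.2% × $24056.00 = $529.23
Total: $1631.39 + $529.23 = $2160.62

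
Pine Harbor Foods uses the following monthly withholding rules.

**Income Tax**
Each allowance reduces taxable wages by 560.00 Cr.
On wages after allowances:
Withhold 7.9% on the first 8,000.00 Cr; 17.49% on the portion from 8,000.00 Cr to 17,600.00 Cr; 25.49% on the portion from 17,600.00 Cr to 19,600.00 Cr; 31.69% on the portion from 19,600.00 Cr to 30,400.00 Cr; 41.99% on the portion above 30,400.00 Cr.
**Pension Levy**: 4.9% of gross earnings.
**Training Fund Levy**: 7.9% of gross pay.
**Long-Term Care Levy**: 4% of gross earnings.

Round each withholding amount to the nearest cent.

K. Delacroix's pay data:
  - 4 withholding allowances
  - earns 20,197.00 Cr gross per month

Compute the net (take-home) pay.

Income Tax: taxable = 20,197.00 Cr − 4×560.00 Cr = 17,957.00 Cr
  2,311.04 Cr + 25.49% × (17,957.00 Cr − 17,600.00 Cr) = 2,311.04 Cr + 25.49% × 357.00 Cr = 2,402.04 Cr
Pension Levy: 4.9% × 20,197.00 Cr = 989.65 Cr
Training Fund Levy: 7.9% × 20,197.00 Cr = 1,595.56 Cr
Long-Term Care Levy: 4% × 20,197.00 Cr = 807.88 Cr
Total withheld: 2,402.04 Cr + 989.65 Cr + 1,595.56 Cr + 807.88 Cr = 5,795.13 Cr
Net pay: 20,197.00 Cr − 5,795.13 Cr = 14,401.87 Cr

14,401.87 Cr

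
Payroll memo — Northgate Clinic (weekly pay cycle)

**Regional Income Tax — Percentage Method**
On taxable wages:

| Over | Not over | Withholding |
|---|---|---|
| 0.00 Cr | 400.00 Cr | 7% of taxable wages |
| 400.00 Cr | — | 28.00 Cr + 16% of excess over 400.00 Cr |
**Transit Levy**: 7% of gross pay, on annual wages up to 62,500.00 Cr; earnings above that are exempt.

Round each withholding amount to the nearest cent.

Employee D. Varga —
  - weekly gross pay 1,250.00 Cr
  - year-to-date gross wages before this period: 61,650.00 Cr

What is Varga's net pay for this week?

Regional Income Tax: taxable = 1,250.00 Cr
  28.00 Cr + 16% × (1,250.00 Cr − 400.00 Cr) = 28.00 Cr + 16% × 850.00 Cr = 164.00 Cr
Transit Levy: cap 62,500.00 Cr − YTD 61,650.00 Cr = 850.00 Cr subject; 7% × 850.00 Cr = 59.50 Cr
Total withheld: 164.00 Cr + 59.50 Cr = 223.50 Cr
Net pay: 1,250.00 Cr − 223.50 Cr = 1,026.50 Cr

1,026.50 Cr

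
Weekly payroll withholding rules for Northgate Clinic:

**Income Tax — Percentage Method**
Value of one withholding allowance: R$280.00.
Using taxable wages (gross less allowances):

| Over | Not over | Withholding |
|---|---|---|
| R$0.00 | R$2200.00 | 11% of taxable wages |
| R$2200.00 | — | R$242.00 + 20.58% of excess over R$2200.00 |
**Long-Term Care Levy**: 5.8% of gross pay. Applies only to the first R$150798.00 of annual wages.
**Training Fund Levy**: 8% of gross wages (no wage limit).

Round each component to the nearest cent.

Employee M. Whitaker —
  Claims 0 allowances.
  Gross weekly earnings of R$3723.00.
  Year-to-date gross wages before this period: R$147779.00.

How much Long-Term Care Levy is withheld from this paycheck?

R$175.10

Long-Term Care Levy: cap R$150798.00 − YTD R$147779.00 = R$3019.00 subject; 5.8% × R$3019.00 = R$175.10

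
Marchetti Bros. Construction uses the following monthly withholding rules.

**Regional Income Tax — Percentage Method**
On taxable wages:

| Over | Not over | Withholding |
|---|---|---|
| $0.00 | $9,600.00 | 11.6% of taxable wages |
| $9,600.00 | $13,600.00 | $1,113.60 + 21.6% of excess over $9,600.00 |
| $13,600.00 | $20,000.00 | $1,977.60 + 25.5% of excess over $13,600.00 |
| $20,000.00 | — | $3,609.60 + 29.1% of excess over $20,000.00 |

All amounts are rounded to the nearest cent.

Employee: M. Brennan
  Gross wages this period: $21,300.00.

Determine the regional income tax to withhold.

$3,987.90

Regional Income Tax: taxable = $21,300.00
  $3,609.60 + 29.1% × ($21,300.00 − $20,000.00) = $3,609.60 + 29.1% × $1,300.00 = $3,987.90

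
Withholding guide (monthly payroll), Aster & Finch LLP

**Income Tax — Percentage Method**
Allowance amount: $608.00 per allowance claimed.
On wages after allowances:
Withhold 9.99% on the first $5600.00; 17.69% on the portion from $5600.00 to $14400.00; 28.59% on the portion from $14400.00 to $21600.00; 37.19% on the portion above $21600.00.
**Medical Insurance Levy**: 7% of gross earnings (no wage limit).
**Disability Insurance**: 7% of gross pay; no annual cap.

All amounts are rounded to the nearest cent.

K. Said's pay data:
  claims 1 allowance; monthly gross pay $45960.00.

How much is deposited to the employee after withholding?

Income Tax: taxable = $45960.00 − 1×$608.00 = $45352.00
  $4174.64 + 37.19% × ($45352.00 − $21600.00) = $4174.64 + 37.19% × $23752.00 = $13008.01
Medical Insurance Levy: 7% × $45960.00 = $3217.20
Disability Insurance: 7% × $45960.00 = $3217.20
Total withheld: $13008.01 + $3217.20 + $3217.20 = $19442.41
Net pay: $45960.00 − $19442.41 = $26517.59

$26517.59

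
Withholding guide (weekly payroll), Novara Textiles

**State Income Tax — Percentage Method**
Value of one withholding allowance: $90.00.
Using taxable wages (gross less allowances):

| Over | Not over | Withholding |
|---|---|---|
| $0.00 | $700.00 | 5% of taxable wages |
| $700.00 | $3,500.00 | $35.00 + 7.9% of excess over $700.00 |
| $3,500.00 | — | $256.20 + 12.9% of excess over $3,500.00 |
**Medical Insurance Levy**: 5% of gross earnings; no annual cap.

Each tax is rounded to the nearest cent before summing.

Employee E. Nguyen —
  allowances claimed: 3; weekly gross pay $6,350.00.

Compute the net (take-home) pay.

State Income Tax: taxable = $6,350.00 − 3×$90.00 = $6,080.00
  $256.20 + 12.9% × ($6,080.00 − $3,500.00) = $256.20 + 12.9% × $2,580.00 = $589.02
Medical Insurance Levy: 5% × $6,350.00 = $317.50
Total withheld: $589.02 + $317.50 = $906.52
Net pay: $6,350.00 − $906.52 = $5,443.48

$5,443.48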